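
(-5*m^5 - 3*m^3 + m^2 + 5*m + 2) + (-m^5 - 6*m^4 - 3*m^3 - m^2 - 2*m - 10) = -6*m^5 - 6*m^4 - 6*m^3 + 3*m - 8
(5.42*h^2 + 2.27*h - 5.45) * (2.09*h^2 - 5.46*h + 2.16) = 11.3278*h^4 - 24.8489*h^3 - 12.0775*h^2 + 34.6602*h - 11.772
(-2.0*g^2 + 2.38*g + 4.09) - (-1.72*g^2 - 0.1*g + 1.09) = -0.28*g^2 + 2.48*g + 3.0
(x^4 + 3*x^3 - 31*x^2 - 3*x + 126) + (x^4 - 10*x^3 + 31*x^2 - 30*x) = 2*x^4 - 7*x^3 - 33*x + 126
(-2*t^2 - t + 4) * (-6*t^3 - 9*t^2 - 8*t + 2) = 12*t^5 + 24*t^4 + t^3 - 32*t^2 - 34*t + 8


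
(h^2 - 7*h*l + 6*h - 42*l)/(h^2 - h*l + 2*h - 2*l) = (h^2 - 7*h*l + 6*h - 42*l)/(h^2 - h*l + 2*h - 2*l)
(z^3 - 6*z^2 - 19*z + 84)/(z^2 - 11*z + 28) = (z^2 + z - 12)/(z - 4)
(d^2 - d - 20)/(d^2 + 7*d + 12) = (d - 5)/(d + 3)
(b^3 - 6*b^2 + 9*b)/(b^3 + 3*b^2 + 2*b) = (b^2 - 6*b + 9)/(b^2 + 3*b + 2)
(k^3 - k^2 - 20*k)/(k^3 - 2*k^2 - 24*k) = (k - 5)/(k - 6)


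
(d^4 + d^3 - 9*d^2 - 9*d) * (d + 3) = d^5 + 4*d^4 - 6*d^3 - 36*d^2 - 27*d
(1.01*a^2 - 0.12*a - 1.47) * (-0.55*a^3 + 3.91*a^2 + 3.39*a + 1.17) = -0.5555*a^5 + 4.0151*a^4 + 3.7632*a^3 - 4.9728*a^2 - 5.1237*a - 1.7199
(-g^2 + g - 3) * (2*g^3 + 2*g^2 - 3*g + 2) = -2*g^5 - g^3 - 11*g^2 + 11*g - 6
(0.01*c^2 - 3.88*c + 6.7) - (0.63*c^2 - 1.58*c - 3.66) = -0.62*c^2 - 2.3*c + 10.36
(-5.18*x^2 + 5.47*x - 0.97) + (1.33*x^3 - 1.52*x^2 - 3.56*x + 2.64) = 1.33*x^3 - 6.7*x^2 + 1.91*x + 1.67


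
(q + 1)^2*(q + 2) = q^3 + 4*q^2 + 5*q + 2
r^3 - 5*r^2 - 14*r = r*(r - 7)*(r + 2)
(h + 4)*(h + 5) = h^2 + 9*h + 20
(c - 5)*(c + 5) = c^2 - 25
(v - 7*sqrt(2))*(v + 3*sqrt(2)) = v^2 - 4*sqrt(2)*v - 42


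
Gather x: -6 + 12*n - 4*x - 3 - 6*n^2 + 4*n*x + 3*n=-6*n^2 + 15*n + x*(4*n - 4) - 9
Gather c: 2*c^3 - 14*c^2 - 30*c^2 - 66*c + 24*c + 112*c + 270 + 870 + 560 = 2*c^3 - 44*c^2 + 70*c + 1700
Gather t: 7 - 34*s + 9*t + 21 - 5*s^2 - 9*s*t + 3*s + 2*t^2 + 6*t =-5*s^2 - 31*s + 2*t^2 + t*(15 - 9*s) + 28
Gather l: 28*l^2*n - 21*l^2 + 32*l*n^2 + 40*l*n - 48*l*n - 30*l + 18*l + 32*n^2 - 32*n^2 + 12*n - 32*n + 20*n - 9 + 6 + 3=l^2*(28*n - 21) + l*(32*n^2 - 8*n - 12)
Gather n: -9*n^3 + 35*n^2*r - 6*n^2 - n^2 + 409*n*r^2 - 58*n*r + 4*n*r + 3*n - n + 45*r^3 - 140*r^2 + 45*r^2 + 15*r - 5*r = -9*n^3 + n^2*(35*r - 7) + n*(409*r^2 - 54*r + 2) + 45*r^3 - 95*r^2 + 10*r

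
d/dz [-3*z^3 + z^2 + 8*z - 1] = -9*z^2 + 2*z + 8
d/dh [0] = 0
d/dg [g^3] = 3*g^2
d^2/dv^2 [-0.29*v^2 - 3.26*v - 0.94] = -0.580000000000000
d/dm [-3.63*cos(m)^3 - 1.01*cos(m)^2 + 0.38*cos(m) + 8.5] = (10.89*cos(m)^2 + 2.02*cos(m) - 0.38)*sin(m)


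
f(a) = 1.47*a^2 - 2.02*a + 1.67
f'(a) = 2.94*a - 2.02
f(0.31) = 1.19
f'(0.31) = -1.11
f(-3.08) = 21.84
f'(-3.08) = -11.08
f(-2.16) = 12.89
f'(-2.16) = -8.37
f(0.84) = 1.01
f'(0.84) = 0.45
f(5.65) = 37.18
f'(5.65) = 14.59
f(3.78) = 15.04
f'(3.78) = 9.09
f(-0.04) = 1.75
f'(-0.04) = -2.14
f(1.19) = 1.35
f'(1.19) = 1.48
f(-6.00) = 66.71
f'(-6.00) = -19.66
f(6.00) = 42.47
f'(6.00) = 15.62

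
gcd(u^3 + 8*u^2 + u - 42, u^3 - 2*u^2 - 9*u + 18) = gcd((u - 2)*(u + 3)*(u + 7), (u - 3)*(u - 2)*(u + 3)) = u^2 + u - 6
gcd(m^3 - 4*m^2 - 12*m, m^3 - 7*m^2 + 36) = m^2 - 4*m - 12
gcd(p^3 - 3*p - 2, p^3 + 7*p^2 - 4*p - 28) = p - 2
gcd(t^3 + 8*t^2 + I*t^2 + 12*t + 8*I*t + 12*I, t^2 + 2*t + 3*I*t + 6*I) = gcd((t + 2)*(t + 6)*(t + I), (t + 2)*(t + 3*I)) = t + 2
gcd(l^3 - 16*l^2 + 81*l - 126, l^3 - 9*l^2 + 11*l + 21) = l^2 - 10*l + 21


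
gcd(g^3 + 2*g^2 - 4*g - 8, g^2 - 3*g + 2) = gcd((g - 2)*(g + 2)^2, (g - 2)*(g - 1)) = g - 2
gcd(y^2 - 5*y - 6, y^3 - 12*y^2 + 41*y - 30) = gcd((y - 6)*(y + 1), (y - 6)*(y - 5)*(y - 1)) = y - 6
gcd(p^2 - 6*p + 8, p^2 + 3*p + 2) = 1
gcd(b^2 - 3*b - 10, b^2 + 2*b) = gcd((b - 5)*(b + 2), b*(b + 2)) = b + 2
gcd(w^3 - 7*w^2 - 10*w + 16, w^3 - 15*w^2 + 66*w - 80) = w - 8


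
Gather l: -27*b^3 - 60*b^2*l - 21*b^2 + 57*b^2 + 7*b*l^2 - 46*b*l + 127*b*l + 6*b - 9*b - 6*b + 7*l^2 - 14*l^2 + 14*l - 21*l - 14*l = -27*b^3 + 36*b^2 - 9*b + l^2*(7*b - 7) + l*(-60*b^2 + 81*b - 21)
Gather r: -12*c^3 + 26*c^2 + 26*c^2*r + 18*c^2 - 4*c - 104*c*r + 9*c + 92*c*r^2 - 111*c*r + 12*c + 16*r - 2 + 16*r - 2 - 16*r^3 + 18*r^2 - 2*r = -12*c^3 + 44*c^2 + 17*c - 16*r^3 + r^2*(92*c + 18) + r*(26*c^2 - 215*c + 30) - 4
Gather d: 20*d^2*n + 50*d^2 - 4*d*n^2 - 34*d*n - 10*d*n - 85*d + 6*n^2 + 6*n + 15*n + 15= d^2*(20*n + 50) + d*(-4*n^2 - 44*n - 85) + 6*n^2 + 21*n + 15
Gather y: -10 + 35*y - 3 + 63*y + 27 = 98*y + 14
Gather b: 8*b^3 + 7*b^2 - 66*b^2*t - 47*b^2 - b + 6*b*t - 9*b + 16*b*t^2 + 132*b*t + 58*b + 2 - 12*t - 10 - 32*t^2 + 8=8*b^3 + b^2*(-66*t - 40) + b*(16*t^2 + 138*t + 48) - 32*t^2 - 12*t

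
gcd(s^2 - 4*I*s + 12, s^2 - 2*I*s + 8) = s + 2*I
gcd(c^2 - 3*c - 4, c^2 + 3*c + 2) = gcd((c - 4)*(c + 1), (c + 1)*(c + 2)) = c + 1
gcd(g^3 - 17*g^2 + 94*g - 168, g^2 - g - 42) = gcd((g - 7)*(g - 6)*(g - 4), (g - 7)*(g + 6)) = g - 7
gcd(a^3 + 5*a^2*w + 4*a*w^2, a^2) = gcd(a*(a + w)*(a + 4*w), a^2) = a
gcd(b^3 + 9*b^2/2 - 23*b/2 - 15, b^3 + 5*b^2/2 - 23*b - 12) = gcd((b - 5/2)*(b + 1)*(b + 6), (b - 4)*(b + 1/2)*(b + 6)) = b + 6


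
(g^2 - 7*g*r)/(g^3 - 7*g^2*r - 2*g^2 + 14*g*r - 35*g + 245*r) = g/(g^2 - 2*g - 35)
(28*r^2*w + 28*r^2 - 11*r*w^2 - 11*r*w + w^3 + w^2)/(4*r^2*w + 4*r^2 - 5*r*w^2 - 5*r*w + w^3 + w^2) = (7*r - w)/(r - w)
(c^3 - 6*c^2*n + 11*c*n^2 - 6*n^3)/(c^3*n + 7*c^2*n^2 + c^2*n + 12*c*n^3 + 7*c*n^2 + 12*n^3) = (c^3 - 6*c^2*n + 11*c*n^2 - 6*n^3)/(n*(c^3 + 7*c^2*n + c^2 + 12*c*n^2 + 7*c*n + 12*n^2))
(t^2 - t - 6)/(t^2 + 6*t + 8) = (t - 3)/(t + 4)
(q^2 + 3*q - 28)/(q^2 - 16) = (q + 7)/(q + 4)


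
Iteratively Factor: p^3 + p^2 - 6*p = (p + 3)*(p^2 - 2*p) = (p - 2)*(p + 3)*(p)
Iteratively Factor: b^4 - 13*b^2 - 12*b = (b)*(b^3 - 13*b - 12) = b*(b + 1)*(b^2 - b - 12) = b*(b - 4)*(b + 1)*(b + 3)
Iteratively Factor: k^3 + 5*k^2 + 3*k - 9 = (k + 3)*(k^2 + 2*k - 3) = (k + 3)^2*(k - 1)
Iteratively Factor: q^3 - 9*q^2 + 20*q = (q)*(q^2 - 9*q + 20) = q*(q - 4)*(q - 5)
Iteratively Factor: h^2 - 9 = (h - 3)*(h + 3)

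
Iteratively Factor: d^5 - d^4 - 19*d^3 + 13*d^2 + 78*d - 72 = (d - 4)*(d^4 + 3*d^3 - 7*d^2 - 15*d + 18) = (d - 4)*(d - 2)*(d^3 + 5*d^2 + 3*d - 9) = (d - 4)*(d - 2)*(d + 3)*(d^2 + 2*d - 3) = (d - 4)*(d - 2)*(d - 1)*(d + 3)*(d + 3)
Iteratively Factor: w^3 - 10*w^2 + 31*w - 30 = (w - 3)*(w^2 - 7*w + 10) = (w - 5)*(w - 3)*(w - 2)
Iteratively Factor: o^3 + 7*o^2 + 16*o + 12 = (o + 2)*(o^2 + 5*o + 6) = (o + 2)*(o + 3)*(o + 2)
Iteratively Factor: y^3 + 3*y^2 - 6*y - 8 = (y + 4)*(y^2 - y - 2) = (y - 2)*(y + 4)*(y + 1)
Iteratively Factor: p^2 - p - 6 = (p + 2)*(p - 3)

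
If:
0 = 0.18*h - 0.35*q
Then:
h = 1.94444444444444*q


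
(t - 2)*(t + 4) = t^2 + 2*t - 8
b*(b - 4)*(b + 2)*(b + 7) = b^4 + 5*b^3 - 22*b^2 - 56*b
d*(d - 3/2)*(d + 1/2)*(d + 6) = d^4 + 5*d^3 - 27*d^2/4 - 9*d/2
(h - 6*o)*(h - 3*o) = h^2 - 9*h*o + 18*o^2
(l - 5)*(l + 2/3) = l^2 - 13*l/3 - 10/3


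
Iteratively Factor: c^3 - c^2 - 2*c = (c + 1)*(c^2 - 2*c) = (c - 2)*(c + 1)*(c)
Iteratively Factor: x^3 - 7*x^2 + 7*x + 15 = (x + 1)*(x^2 - 8*x + 15) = (x - 3)*(x + 1)*(x - 5)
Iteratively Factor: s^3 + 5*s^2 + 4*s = (s + 1)*(s^2 + 4*s) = s*(s + 1)*(s + 4)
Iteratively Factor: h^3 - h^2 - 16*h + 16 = (h + 4)*(h^2 - 5*h + 4) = (h - 4)*(h + 4)*(h - 1)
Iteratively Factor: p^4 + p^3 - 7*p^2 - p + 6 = (p + 1)*(p^3 - 7*p + 6) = (p + 1)*(p + 3)*(p^2 - 3*p + 2) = (p - 1)*(p + 1)*(p + 3)*(p - 2)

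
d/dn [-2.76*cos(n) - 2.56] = 2.76*sin(n)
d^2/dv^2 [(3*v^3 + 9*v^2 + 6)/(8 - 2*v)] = 3*(-v^3 + 12*v^2 - 48*v - 50)/(v^3 - 12*v^2 + 48*v - 64)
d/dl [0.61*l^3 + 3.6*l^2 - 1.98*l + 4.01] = 1.83*l^2 + 7.2*l - 1.98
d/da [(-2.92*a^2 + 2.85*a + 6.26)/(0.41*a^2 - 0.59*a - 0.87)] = (0.5543*a^2 - 0.0523999999999996*a + 1.2139)/(0.1681*a^4 - 0.4838*a^3 - 0.3653*a^2 + 1.0266*a + 0.7569)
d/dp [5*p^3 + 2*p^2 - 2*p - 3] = 15*p^2 + 4*p - 2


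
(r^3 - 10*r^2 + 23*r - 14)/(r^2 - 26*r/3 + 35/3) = 3*(r^2 - 3*r + 2)/(3*r - 5)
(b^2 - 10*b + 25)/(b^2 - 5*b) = (b - 5)/b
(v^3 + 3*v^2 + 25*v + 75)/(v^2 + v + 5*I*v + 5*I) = (v^2 + v*(3 - 5*I) - 15*I)/(v + 1)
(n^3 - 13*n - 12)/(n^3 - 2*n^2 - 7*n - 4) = (n + 3)/(n + 1)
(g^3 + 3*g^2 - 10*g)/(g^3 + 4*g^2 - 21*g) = (g^2 + 3*g - 10)/(g^2 + 4*g - 21)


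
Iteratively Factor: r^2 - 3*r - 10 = (r - 5)*(r + 2)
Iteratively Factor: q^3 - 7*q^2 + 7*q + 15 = (q - 3)*(q^2 - 4*q - 5) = (q - 3)*(q + 1)*(q - 5)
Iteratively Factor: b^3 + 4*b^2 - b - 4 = (b + 1)*(b^2 + 3*b - 4) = (b - 1)*(b + 1)*(b + 4)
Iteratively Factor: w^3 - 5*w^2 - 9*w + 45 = (w - 5)*(w^2 - 9) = (w - 5)*(w + 3)*(w - 3)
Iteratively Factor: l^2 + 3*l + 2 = (l + 2)*(l + 1)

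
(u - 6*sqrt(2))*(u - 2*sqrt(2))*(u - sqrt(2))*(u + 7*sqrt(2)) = u^4 - 2*sqrt(2)*u^3 - 86*u^2 + 256*sqrt(2)*u - 336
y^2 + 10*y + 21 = (y + 3)*(y + 7)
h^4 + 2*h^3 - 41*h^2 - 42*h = h*(h - 6)*(h + 1)*(h + 7)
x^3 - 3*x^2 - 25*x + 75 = (x - 5)*(x - 3)*(x + 5)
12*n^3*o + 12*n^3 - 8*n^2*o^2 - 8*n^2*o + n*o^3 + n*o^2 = (-6*n + o)*(-2*n + o)*(n*o + n)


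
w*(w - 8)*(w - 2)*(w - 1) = w^4 - 11*w^3 + 26*w^2 - 16*w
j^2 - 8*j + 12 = (j - 6)*(j - 2)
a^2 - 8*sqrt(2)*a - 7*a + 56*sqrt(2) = (a - 7)*(a - 8*sqrt(2))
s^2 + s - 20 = (s - 4)*(s + 5)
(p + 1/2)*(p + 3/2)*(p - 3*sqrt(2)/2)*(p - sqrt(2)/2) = p^4 - 2*sqrt(2)*p^3 + 2*p^3 - 4*sqrt(2)*p^2 + 9*p^2/4 - 3*sqrt(2)*p/2 + 3*p + 9/8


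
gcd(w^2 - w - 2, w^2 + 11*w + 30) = 1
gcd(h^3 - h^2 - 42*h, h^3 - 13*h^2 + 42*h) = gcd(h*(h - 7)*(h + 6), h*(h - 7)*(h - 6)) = h^2 - 7*h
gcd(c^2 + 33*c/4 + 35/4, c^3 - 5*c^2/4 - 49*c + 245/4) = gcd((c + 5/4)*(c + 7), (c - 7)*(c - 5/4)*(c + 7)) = c + 7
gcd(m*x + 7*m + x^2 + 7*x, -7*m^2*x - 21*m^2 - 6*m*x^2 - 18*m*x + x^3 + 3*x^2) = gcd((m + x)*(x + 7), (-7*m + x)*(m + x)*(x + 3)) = m + x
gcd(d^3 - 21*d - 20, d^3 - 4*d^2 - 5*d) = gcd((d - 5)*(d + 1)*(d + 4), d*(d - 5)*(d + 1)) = d^2 - 4*d - 5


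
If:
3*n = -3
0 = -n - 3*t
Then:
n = -1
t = 1/3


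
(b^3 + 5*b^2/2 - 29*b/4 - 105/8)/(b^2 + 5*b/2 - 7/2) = (b^2 - b - 15/4)/(b - 1)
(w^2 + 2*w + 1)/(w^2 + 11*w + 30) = (w^2 + 2*w + 1)/(w^2 + 11*w + 30)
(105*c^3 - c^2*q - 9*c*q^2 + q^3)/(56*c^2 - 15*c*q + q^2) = (-15*c^2 - 2*c*q + q^2)/(-8*c + q)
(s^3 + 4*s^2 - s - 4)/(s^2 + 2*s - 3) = (s^2 + 5*s + 4)/(s + 3)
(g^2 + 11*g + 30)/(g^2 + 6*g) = (g + 5)/g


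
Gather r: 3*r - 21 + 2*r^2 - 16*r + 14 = 2*r^2 - 13*r - 7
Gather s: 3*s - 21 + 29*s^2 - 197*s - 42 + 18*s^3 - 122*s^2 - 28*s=18*s^3 - 93*s^2 - 222*s - 63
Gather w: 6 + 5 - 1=10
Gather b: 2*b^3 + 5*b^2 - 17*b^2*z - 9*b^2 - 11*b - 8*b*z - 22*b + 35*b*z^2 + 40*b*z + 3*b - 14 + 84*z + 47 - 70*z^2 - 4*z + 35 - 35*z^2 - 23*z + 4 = 2*b^3 + b^2*(-17*z - 4) + b*(35*z^2 + 32*z - 30) - 105*z^2 + 57*z + 72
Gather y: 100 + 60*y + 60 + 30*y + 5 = 90*y + 165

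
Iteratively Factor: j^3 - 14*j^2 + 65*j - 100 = (j - 4)*(j^2 - 10*j + 25) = (j - 5)*(j - 4)*(j - 5)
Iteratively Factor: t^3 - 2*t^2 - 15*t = (t - 5)*(t^2 + 3*t) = t*(t - 5)*(t + 3)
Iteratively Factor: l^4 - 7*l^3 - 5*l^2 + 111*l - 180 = (l - 3)*(l^3 - 4*l^2 - 17*l + 60) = (l - 3)^2*(l^2 - l - 20) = (l - 3)^2*(l + 4)*(l - 5)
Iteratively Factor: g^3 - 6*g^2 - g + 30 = (g - 5)*(g^2 - g - 6) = (g - 5)*(g + 2)*(g - 3)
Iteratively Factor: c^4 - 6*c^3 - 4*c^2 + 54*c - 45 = (c - 3)*(c^3 - 3*c^2 - 13*c + 15) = (c - 5)*(c - 3)*(c^2 + 2*c - 3) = (c - 5)*(c - 3)*(c - 1)*(c + 3)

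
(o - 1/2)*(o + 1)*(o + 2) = o^3 + 5*o^2/2 + o/2 - 1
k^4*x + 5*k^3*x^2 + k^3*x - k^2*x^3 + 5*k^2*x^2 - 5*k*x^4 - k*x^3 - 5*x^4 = (k - x)*(k + x)*(k + 5*x)*(k*x + x)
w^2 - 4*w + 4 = (w - 2)^2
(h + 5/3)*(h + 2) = h^2 + 11*h/3 + 10/3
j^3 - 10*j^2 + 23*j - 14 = (j - 7)*(j - 2)*(j - 1)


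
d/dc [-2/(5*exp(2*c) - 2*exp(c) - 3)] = (20*exp(c) - 4)*exp(c)/(-5*exp(2*c) + 2*exp(c) + 3)^2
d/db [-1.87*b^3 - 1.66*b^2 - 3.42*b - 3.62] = -5.61*b^2 - 3.32*b - 3.42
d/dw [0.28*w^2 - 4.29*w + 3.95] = 0.56*w - 4.29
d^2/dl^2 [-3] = 0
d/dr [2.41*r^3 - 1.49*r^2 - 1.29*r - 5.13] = 7.23*r^2 - 2.98*r - 1.29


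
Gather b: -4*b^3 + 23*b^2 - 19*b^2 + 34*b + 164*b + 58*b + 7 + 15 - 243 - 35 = -4*b^3 + 4*b^2 + 256*b - 256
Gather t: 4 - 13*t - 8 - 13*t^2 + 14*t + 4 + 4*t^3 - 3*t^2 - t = 4*t^3 - 16*t^2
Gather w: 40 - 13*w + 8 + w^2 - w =w^2 - 14*w + 48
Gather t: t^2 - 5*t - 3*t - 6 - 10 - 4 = t^2 - 8*t - 20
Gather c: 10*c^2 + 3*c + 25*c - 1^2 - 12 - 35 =10*c^2 + 28*c - 48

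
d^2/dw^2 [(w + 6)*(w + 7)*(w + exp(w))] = w^2*exp(w) + 17*w*exp(w) + 6*w + 70*exp(w) + 26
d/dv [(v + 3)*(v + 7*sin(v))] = v + (v + 3)*(7*cos(v) + 1) + 7*sin(v)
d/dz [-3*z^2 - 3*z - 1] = -6*z - 3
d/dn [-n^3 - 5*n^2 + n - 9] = -3*n^2 - 10*n + 1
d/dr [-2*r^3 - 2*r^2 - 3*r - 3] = -6*r^2 - 4*r - 3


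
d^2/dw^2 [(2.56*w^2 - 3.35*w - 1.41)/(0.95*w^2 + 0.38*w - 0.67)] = (-7.89507*w^3 + 2.14149*w^2 - 15.84771*w - 1.60959)/(0.857375*w^6 + 1.02885*w^5 - 1.402485*w^4 - 1.396348*w^3 + 0.989121*w^2 + 0.511746*w - 0.300763)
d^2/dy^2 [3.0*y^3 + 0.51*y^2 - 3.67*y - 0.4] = 18.0*y + 1.02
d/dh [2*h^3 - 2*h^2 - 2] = 2*h*(3*h - 2)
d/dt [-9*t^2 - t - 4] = -18*t - 1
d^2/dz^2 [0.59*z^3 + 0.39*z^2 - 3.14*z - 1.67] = 3.54*z + 0.78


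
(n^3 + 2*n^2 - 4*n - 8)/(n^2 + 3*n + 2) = (n^2 - 4)/(n + 1)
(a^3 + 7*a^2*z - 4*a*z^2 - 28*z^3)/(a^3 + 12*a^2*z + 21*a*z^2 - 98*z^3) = (a + 2*z)/(a + 7*z)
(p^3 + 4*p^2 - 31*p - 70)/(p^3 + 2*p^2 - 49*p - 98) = (p - 5)/(p - 7)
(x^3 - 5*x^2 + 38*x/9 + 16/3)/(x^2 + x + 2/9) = (3*x^2 - 17*x + 24)/(3*x + 1)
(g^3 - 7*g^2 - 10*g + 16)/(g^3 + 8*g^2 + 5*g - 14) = (g - 8)/(g + 7)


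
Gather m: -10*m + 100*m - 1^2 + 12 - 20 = 90*m - 9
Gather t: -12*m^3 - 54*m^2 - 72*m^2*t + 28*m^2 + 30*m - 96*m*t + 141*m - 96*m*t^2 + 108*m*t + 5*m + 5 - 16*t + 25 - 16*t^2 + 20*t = -12*m^3 - 26*m^2 + 176*m + t^2*(-96*m - 16) + t*(-72*m^2 + 12*m + 4) + 30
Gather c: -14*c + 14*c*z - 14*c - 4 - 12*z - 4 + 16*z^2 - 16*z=c*(14*z - 28) + 16*z^2 - 28*z - 8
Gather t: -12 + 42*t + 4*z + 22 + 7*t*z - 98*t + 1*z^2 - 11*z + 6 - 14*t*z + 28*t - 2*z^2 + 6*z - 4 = t*(-7*z - 28) - z^2 - z + 12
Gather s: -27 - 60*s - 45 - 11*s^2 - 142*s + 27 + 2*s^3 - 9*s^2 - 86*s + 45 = 2*s^3 - 20*s^2 - 288*s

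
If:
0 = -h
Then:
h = 0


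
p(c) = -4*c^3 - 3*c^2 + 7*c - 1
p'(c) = -12*c^2 - 6*c + 7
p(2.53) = -67.27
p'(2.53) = -84.99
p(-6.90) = 1121.91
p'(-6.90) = -522.92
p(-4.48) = 267.09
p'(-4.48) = -206.96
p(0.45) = 1.18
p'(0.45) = 1.87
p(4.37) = -361.51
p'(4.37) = -248.38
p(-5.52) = 541.74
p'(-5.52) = -325.52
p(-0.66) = -5.78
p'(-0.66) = 5.73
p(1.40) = -8.06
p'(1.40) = -24.92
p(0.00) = -1.00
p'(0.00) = 7.00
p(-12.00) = 6395.00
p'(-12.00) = -1649.00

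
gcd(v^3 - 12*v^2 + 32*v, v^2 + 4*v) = v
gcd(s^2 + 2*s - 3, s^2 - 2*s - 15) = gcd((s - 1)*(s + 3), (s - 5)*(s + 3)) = s + 3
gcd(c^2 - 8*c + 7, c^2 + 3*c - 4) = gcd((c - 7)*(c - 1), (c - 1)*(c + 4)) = c - 1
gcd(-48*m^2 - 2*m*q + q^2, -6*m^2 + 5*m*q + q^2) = 6*m + q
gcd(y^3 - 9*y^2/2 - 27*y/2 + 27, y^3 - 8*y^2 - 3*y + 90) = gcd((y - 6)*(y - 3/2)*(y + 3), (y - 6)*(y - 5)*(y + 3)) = y^2 - 3*y - 18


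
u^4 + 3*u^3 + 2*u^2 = u^2*(u + 1)*(u + 2)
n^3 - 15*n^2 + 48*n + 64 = (n - 8)^2*(n + 1)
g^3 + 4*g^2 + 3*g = g*(g + 1)*(g + 3)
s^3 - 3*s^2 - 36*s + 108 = (s - 6)*(s - 3)*(s + 6)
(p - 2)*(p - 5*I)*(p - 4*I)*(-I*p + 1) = -I*p^4 - 8*p^3 + 2*I*p^3 + 16*p^2 + 11*I*p^2 - 20*p - 22*I*p + 40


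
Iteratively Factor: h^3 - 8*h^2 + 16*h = (h - 4)*(h^2 - 4*h) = h*(h - 4)*(h - 4)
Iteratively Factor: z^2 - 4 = (z + 2)*(z - 2)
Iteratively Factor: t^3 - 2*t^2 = (t)*(t^2 - 2*t) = t^2*(t - 2)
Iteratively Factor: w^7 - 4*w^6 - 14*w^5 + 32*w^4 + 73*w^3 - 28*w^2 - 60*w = (w - 5)*(w^6 + w^5 - 9*w^4 - 13*w^3 + 8*w^2 + 12*w) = (w - 5)*(w + 1)*(w^5 - 9*w^3 - 4*w^2 + 12*w) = (w - 5)*(w + 1)*(w + 2)*(w^4 - 2*w^3 - 5*w^2 + 6*w) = (w - 5)*(w - 1)*(w + 1)*(w + 2)*(w^3 - w^2 - 6*w) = (w - 5)*(w - 1)*(w + 1)*(w + 2)^2*(w^2 - 3*w) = (w - 5)*(w - 3)*(w - 1)*(w + 1)*(w + 2)^2*(w)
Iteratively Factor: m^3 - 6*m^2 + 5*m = (m)*(m^2 - 6*m + 5) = m*(m - 5)*(m - 1)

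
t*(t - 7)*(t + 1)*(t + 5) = t^4 - t^3 - 37*t^2 - 35*t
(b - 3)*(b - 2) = b^2 - 5*b + 6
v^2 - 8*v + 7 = (v - 7)*(v - 1)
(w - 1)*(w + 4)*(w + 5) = w^3 + 8*w^2 + 11*w - 20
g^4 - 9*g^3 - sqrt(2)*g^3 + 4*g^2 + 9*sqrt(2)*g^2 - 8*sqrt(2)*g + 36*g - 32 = (g - 8)*(g - 1)*(g - 2*sqrt(2))*(g + sqrt(2))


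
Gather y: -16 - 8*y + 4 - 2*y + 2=-10*y - 10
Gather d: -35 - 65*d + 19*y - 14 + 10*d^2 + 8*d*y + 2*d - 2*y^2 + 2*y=10*d^2 + d*(8*y - 63) - 2*y^2 + 21*y - 49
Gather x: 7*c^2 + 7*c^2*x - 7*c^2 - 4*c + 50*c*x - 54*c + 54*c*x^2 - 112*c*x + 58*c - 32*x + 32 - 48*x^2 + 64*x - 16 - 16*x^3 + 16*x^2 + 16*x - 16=-16*x^3 + x^2*(54*c - 32) + x*(7*c^2 - 62*c + 48)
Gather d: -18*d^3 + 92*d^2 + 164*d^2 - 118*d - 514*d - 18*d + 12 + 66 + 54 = -18*d^3 + 256*d^2 - 650*d + 132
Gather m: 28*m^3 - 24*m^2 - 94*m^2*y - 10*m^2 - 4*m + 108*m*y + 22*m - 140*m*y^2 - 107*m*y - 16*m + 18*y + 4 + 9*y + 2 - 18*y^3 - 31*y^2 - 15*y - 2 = 28*m^3 + m^2*(-94*y - 34) + m*(-140*y^2 + y + 2) - 18*y^3 - 31*y^2 + 12*y + 4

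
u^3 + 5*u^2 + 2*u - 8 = (u - 1)*(u + 2)*(u + 4)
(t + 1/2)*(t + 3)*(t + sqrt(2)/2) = t^3 + sqrt(2)*t^2/2 + 7*t^2/2 + 3*t/2 + 7*sqrt(2)*t/4 + 3*sqrt(2)/4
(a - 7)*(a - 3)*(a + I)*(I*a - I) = I*a^4 - a^3 - 11*I*a^3 + 11*a^2 + 31*I*a^2 - 31*a - 21*I*a + 21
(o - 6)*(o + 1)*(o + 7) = o^3 + 2*o^2 - 41*o - 42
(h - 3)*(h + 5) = h^2 + 2*h - 15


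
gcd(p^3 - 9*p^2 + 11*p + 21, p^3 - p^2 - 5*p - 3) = p^2 - 2*p - 3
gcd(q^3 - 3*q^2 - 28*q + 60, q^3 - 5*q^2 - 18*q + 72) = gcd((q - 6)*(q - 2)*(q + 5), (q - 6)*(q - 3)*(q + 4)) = q - 6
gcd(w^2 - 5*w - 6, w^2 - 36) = w - 6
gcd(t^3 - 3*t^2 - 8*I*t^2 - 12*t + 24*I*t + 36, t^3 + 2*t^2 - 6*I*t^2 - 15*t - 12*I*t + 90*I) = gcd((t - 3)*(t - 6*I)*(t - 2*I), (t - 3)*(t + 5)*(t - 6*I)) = t^2 + t*(-3 - 6*I) + 18*I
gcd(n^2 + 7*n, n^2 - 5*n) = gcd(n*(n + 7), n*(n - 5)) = n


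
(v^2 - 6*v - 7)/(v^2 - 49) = (v + 1)/(v + 7)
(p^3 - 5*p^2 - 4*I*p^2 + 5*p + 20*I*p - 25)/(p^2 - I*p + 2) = (p^2 - 5*p*(1 + I) + 25*I)/(p - 2*I)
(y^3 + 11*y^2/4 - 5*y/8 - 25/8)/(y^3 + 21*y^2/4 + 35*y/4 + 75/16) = 2*(y - 1)/(2*y + 3)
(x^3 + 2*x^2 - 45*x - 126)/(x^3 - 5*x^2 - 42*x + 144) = (x^2 - 4*x - 21)/(x^2 - 11*x + 24)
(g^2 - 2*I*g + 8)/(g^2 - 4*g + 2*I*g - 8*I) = (g - 4*I)/(g - 4)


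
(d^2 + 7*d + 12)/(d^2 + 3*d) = (d + 4)/d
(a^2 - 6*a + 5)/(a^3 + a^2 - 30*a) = (a - 1)/(a*(a + 6))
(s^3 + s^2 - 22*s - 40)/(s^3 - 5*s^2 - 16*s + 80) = (s + 2)/(s - 4)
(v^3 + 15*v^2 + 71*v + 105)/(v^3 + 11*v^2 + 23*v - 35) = (v + 3)/(v - 1)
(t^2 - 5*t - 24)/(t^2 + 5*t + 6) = (t - 8)/(t + 2)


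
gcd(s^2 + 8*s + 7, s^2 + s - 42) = s + 7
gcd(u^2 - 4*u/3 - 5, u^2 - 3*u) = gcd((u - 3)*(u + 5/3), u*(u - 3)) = u - 3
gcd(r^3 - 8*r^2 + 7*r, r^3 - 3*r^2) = r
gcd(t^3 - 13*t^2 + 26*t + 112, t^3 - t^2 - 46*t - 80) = t^2 - 6*t - 16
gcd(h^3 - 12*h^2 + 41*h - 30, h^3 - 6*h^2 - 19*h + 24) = h - 1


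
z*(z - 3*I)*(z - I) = z^3 - 4*I*z^2 - 3*z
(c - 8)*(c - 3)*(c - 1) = c^3 - 12*c^2 + 35*c - 24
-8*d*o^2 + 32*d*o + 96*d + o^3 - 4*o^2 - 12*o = (-8*d + o)*(o - 6)*(o + 2)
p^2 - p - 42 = (p - 7)*(p + 6)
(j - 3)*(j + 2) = j^2 - j - 6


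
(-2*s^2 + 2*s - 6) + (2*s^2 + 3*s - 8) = 5*s - 14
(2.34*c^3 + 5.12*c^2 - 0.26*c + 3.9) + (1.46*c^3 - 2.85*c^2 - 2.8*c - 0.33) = 3.8*c^3 + 2.27*c^2 - 3.06*c + 3.57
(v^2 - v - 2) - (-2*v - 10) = v^2 + v + 8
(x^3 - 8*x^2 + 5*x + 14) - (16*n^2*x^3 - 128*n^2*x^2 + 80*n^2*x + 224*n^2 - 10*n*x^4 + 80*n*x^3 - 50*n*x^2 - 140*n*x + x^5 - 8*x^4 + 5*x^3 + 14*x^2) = -16*n^2*x^3 + 128*n^2*x^2 - 80*n^2*x - 224*n^2 + 10*n*x^4 - 80*n*x^3 + 50*n*x^2 + 140*n*x - x^5 + 8*x^4 - 4*x^3 - 22*x^2 + 5*x + 14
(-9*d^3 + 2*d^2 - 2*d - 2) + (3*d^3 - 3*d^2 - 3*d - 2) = -6*d^3 - d^2 - 5*d - 4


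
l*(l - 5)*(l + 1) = l^3 - 4*l^2 - 5*l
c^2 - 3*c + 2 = (c - 2)*(c - 1)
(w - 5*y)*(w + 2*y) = w^2 - 3*w*y - 10*y^2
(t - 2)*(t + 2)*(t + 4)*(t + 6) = t^4 + 10*t^3 + 20*t^2 - 40*t - 96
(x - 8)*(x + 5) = x^2 - 3*x - 40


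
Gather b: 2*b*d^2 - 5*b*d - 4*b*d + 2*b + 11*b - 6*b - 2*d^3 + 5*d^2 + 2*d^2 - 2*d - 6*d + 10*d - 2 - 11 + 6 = b*(2*d^2 - 9*d + 7) - 2*d^3 + 7*d^2 + 2*d - 7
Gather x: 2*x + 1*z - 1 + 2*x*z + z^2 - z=x*(2*z + 2) + z^2 - 1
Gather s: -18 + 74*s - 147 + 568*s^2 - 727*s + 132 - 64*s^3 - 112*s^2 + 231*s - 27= -64*s^3 + 456*s^2 - 422*s - 60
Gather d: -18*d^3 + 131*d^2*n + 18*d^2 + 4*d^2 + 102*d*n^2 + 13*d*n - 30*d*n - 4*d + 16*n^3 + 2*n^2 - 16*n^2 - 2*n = -18*d^3 + d^2*(131*n + 22) + d*(102*n^2 - 17*n - 4) + 16*n^3 - 14*n^2 - 2*n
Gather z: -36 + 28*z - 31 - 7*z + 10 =21*z - 57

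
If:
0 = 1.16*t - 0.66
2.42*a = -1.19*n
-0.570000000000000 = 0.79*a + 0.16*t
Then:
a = -0.84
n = 1.70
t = 0.57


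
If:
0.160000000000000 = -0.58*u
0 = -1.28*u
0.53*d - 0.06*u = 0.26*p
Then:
No Solution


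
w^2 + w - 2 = (w - 1)*(w + 2)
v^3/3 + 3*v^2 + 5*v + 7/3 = (v/3 + 1/3)*(v + 1)*(v + 7)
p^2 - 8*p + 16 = (p - 4)^2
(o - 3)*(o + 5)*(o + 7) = o^3 + 9*o^2 - o - 105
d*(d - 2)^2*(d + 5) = d^4 + d^3 - 16*d^2 + 20*d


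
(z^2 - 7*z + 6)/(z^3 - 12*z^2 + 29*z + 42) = (z - 1)/(z^2 - 6*z - 7)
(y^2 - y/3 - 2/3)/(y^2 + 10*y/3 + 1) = (3*y^2 - y - 2)/(3*y^2 + 10*y + 3)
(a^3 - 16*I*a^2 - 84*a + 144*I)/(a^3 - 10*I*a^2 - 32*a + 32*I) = (a^2 - 12*I*a - 36)/(a^2 - 6*I*a - 8)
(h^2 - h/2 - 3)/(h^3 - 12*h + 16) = (h + 3/2)/(h^2 + 2*h - 8)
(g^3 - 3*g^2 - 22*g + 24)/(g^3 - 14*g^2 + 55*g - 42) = (g + 4)/(g - 7)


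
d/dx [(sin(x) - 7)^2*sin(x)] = (sin(x) - 7)*(3*sin(x) - 7)*cos(x)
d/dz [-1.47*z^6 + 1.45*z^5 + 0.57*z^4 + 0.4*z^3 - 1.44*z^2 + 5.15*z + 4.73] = -8.82*z^5 + 7.25*z^4 + 2.28*z^3 + 1.2*z^2 - 2.88*z + 5.15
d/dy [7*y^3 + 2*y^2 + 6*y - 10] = 21*y^2 + 4*y + 6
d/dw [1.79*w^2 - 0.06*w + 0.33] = 3.58*w - 0.06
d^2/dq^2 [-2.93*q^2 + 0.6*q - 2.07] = -5.86000000000000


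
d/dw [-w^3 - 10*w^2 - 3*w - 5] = -3*w^2 - 20*w - 3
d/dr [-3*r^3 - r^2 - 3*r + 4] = -9*r^2 - 2*r - 3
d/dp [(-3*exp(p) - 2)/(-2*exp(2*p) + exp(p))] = 2*(-3*exp(2*p) - 4*exp(p) + 1)*exp(-p)/(4*exp(2*p) - 4*exp(p) + 1)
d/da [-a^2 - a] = -2*a - 1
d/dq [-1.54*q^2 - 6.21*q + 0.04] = -3.08*q - 6.21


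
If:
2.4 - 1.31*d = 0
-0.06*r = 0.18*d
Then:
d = 1.83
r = -5.50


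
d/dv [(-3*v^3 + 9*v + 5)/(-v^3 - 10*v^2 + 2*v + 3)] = (30*v^4 + 6*v^3 + 78*v^2 + 100*v + 17)/(v^6 + 20*v^5 + 96*v^4 - 46*v^3 - 56*v^2 + 12*v + 9)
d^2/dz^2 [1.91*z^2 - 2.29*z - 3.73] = 3.82000000000000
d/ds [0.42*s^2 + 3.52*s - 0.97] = 0.84*s + 3.52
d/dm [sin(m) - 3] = cos(m)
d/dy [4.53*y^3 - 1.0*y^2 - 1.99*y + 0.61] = 13.59*y^2 - 2.0*y - 1.99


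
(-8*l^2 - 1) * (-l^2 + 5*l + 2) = 8*l^4 - 40*l^3 - 15*l^2 - 5*l - 2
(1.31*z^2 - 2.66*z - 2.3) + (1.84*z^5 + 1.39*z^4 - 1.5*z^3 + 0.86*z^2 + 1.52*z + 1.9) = 1.84*z^5 + 1.39*z^4 - 1.5*z^3 + 2.17*z^2 - 1.14*z - 0.4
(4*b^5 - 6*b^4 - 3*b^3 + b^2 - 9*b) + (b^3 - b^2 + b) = 4*b^5 - 6*b^4 - 2*b^3 - 8*b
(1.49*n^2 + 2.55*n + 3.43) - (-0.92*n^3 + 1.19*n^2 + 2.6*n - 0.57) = 0.92*n^3 + 0.3*n^2 - 0.0500000000000003*n + 4.0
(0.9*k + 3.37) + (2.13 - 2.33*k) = 5.5 - 1.43*k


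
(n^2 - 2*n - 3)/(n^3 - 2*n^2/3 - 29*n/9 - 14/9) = 9*(n - 3)/(9*n^2 - 15*n - 14)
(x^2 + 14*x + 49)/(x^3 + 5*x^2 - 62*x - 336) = (x + 7)/(x^2 - 2*x - 48)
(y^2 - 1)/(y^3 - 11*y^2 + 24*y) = (y^2 - 1)/(y*(y^2 - 11*y + 24))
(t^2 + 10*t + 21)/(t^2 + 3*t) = (t + 7)/t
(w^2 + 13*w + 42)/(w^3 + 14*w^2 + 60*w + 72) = (w + 7)/(w^2 + 8*w + 12)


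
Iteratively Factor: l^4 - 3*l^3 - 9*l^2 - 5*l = (l)*(l^3 - 3*l^2 - 9*l - 5) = l*(l - 5)*(l^2 + 2*l + 1) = l*(l - 5)*(l + 1)*(l + 1)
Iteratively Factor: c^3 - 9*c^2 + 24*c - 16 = (c - 4)*(c^2 - 5*c + 4) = (c - 4)^2*(c - 1)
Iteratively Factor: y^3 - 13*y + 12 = (y + 4)*(y^2 - 4*y + 3) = (y - 3)*(y + 4)*(y - 1)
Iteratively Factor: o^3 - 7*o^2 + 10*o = (o - 2)*(o^2 - 5*o) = o*(o - 2)*(o - 5)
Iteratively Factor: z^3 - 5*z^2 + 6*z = (z - 3)*(z^2 - 2*z) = (z - 3)*(z - 2)*(z)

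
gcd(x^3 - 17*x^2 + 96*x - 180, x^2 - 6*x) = x - 6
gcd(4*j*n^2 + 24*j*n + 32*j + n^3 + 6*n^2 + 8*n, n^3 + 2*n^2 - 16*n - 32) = n^2 + 6*n + 8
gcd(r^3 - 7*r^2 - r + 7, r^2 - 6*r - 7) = r^2 - 6*r - 7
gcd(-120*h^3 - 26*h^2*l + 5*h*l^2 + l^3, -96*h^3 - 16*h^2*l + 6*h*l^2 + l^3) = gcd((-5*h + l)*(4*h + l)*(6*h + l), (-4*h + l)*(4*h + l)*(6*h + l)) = 24*h^2 + 10*h*l + l^2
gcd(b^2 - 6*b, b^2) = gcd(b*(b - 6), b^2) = b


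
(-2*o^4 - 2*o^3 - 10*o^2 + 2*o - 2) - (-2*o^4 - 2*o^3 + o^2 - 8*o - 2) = -11*o^2 + 10*o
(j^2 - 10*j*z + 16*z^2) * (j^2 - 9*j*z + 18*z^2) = j^4 - 19*j^3*z + 124*j^2*z^2 - 324*j*z^3 + 288*z^4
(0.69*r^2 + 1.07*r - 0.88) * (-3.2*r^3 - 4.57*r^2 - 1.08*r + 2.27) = -2.208*r^5 - 6.5773*r^4 - 2.8191*r^3 + 4.4323*r^2 + 3.3793*r - 1.9976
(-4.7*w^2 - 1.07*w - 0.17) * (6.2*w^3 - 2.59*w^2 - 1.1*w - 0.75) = -29.14*w^5 + 5.539*w^4 + 6.8873*w^3 + 5.1423*w^2 + 0.9895*w + 0.1275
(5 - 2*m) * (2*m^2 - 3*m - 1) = -4*m^3 + 16*m^2 - 13*m - 5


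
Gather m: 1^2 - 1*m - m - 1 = -2*m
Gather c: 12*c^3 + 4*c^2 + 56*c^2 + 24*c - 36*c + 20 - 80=12*c^3 + 60*c^2 - 12*c - 60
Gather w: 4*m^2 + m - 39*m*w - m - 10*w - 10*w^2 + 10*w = 4*m^2 - 39*m*w - 10*w^2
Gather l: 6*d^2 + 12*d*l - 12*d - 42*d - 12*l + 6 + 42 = 6*d^2 - 54*d + l*(12*d - 12) + 48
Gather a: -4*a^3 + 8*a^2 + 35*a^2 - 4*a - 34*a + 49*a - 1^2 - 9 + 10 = -4*a^3 + 43*a^2 + 11*a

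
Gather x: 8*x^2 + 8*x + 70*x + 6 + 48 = 8*x^2 + 78*x + 54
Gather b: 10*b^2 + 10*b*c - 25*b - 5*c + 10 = 10*b^2 + b*(10*c - 25) - 5*c + 10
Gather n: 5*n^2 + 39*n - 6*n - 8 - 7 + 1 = 5*n^2 + 33*n - 14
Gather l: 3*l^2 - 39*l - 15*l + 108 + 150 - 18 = 3*l^2 - 54*l + 240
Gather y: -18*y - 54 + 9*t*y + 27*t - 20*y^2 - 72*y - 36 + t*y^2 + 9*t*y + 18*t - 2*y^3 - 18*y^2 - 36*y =45*t - 2*y^3 + y^2*(t - 38) + y*(18*t - 126) - 90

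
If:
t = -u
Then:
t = -u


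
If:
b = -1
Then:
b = -1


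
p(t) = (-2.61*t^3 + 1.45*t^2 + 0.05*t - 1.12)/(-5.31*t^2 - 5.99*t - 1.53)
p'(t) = (10.62*t + 5.99)*(-2.61*t^3 + 1.45*t^2 + 0.05*t - 1.12)/(-5.31*t^2 - 5.99*t - 1.53)^2 + (-7.83*t^2 + 2.9*t + 0.05)/(-5.31*t^2 - 5.99*t - 1.53)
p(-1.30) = -2.58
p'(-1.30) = -1.17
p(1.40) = 0.26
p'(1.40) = 0.28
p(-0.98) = -3.53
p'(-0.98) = -6.95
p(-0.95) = -3.77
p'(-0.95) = -8.96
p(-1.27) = -2.61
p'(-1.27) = -1.34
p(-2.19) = -2.39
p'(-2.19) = 0.19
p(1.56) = 0.31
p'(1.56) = 0.31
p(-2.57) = -2.48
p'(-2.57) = 0.29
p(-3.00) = -2.62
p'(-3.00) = 0.36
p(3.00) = 0.87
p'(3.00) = 0.43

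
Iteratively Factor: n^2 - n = (n - 1)*(n)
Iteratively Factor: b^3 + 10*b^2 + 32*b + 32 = (b + 4)*(b^2 + 6*b + 8) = (b + 4)^2*(b + 2)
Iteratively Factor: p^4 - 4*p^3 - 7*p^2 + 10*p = (p + 2)*(p^3 - 6*p^2 + 5*p) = p*(p + 2)*(p^2 - 6*p + 5) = p*(p - 5)*(p + 2)*(p - 1)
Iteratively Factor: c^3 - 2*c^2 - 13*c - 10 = (c + 2)*(c^2 - 4*c - 5) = (c - 5)*(c + 2)*(c + 1)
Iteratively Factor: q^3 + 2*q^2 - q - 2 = (q + 1)*(q^2 + q - 2) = (q + 1)*(q + 2)*(q - 1)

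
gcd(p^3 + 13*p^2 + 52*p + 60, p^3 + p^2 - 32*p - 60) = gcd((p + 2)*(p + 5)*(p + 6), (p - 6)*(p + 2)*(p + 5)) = p^2 + 7*p + 10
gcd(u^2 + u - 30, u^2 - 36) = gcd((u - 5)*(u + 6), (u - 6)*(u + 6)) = u + 6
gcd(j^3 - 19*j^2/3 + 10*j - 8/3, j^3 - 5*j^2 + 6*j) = j - 2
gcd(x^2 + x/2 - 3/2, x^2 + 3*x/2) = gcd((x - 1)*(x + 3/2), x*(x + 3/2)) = x + 3/2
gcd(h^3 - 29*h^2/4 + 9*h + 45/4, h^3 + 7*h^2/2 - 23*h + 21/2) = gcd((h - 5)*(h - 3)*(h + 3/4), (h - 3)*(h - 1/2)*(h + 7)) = h - 3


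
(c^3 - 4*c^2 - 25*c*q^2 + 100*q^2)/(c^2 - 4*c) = c - 25*q^2/c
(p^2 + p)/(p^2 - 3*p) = (p + 1)/(p - 3)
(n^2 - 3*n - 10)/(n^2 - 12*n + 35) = (n + 2)/(n - 7)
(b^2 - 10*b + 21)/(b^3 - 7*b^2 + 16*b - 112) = (b - 3)/(b^2 + 16)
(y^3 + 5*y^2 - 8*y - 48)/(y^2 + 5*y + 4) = (y^2 + y - 12)/(y + 1)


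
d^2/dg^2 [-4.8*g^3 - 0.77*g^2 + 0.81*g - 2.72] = -28.8*g - 1.54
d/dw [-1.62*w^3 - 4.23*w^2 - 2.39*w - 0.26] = -4.86*w^2 - 8.46*w - 2.39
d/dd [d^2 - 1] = 2*d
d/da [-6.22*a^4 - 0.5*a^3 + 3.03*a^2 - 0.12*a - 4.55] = -24.88*a^3 - 1.5*a^2 + 6.06*a - 0.12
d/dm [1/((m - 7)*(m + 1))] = 2*(3 - m)/(m^4 - 12*m^3 + 22*m^2 + 84*m + 49)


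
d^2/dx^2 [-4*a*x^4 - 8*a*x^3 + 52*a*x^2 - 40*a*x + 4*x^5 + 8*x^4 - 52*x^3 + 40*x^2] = -48*a*x^2 - 48*a*x + 104*a + 80*x^3 + 96*x^2 - 312*x + 80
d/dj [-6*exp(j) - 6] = -6*exp(j)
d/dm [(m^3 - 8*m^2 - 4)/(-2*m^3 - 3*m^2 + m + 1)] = (-19*m^4 + 2*m^3 - 29*m^2 - 40*m + 4)/(4*m^6 + 12*m^5 + 5*m^4 - 10*m^3 - 5*m^2 + 2*m + 1)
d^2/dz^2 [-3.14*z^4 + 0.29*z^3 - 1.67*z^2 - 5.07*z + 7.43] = -37.68*z^2 + 1.74*z - 3.34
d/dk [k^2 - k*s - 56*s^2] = 2*k - s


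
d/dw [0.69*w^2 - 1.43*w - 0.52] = 1.38*w - 1.43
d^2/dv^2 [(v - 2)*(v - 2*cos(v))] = 2*(v - 2)*cos(v) + 4*sin(v) + 2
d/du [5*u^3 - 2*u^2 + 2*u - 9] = 15*u^2 - 4*u + 2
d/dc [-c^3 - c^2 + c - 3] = -3*c^2 - 2*c + 1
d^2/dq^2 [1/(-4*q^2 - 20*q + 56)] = (q^2 + 5*q - (2*q + 5)^2 - 14)/(2*(q^2 + 5*q - 14)^3)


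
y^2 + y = y*(y + 1)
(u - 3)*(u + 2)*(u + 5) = u^3 + 4*u^2 - 11*u - 30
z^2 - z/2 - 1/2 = (z - 1)*(z + 1/2)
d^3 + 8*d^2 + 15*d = d*(d + 3)*(d + 5)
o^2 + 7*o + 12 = (o + 3)*(o + 4)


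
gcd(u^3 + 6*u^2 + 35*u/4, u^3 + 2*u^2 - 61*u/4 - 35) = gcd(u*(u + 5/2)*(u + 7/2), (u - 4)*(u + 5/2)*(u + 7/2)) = u^2 + 6*u + 35/4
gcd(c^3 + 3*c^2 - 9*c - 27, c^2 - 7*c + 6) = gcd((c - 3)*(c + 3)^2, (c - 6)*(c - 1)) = 1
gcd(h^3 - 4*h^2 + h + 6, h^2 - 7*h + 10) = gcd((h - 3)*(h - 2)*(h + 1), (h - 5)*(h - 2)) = h - 2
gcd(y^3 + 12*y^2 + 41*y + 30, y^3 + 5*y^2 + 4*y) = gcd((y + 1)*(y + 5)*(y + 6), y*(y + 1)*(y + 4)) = y + 1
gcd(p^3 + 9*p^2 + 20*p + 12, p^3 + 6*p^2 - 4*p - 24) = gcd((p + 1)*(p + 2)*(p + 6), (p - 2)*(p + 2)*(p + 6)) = p^2 + 8*p + 12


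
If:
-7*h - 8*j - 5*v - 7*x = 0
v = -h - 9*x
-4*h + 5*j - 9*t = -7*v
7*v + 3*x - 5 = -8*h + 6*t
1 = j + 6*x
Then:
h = 1051/1081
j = 331/1081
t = -5927/3243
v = -2176/1081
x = 125/1081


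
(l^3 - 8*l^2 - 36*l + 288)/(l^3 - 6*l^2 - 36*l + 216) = (l - 8)/(l - 6)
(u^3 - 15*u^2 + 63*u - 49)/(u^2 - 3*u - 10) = (-u^3 + 15*u^2 - 63*u + 49)/(-u^2 + 3*u + 10)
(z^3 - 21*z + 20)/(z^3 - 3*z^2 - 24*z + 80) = (z - 1)/(z - 4)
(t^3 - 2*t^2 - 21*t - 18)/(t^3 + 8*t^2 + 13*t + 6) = (t^2 - 3*t - 18)/(t^2 + 7*t + 6)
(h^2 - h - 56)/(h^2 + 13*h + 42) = (h - 8)/(h + 6)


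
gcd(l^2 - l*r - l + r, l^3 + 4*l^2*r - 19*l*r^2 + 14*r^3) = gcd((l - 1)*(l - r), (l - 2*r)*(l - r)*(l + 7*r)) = -l + r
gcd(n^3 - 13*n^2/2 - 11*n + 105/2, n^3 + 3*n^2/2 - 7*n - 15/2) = n^2 + n/2 - 15/2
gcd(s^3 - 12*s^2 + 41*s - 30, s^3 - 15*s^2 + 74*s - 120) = s^2 - 11*s + 30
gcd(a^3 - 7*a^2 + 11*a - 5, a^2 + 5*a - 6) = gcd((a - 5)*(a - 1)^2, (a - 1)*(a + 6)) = a - 1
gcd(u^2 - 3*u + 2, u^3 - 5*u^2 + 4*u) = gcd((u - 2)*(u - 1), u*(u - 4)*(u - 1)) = u - 1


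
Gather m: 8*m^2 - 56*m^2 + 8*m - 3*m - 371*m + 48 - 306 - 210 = -48*m^2 - 366*m - 468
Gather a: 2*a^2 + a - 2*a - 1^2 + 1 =2*a^2 - a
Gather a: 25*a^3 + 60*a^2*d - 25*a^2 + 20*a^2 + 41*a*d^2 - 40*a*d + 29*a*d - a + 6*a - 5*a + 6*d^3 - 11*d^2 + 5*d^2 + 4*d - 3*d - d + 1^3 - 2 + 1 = 25*a^3 + a^2*(60*d - 5) + a*(41*d^2 - 11*d) + 6*d^3 - 6*d^2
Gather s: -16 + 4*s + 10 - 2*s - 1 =2*s - 7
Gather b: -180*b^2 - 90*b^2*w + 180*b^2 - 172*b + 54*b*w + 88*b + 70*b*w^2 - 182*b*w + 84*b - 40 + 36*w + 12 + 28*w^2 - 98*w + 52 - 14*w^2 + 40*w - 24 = -90*b^2*w + b*(70*w^2 - 128*w) + 14*w^2 - 22*w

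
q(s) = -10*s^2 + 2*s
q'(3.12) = -60.40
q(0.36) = -0.58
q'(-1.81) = 38.20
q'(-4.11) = 84.20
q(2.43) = -54.19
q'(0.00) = 2.00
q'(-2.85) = 59.00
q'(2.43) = -46.60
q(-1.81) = -36.38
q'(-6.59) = 133.80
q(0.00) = 0.00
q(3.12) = -91.10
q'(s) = 2 - 20*s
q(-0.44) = -2.82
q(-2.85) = -86.92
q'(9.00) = -178.00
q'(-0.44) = 10.80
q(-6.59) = -447.46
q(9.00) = -792.00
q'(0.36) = -5.20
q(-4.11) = -177.14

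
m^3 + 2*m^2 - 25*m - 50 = (m - 5)*(m + 2)*(m + 5)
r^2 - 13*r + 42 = (r - 7)*(r - 6)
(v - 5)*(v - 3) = v^2 - 8*v + 15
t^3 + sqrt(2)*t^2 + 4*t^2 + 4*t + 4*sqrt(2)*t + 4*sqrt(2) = (t + 2)^2*(t + sqrt(2))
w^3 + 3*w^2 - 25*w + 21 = (w - 3)*(w - 1)*(w + 7)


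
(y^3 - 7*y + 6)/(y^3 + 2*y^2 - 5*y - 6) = (y - 1)/(y + 1)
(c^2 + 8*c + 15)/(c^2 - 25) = (c + 3)/(c - 5)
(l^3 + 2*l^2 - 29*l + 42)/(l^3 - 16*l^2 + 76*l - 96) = (l^2 + 4*l - 21)/(l^2 - 14*l + 48)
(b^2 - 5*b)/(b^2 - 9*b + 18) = b*(b - 5)/(b^2 - 9*b + 18)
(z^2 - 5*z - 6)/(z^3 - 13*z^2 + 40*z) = (z^2 - 5*z - 6)/(z*(z^2 - 13*z + 40))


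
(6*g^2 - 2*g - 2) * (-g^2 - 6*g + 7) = -6*g^4 - 34*g^3 + 56*g^2 - 2*g - 14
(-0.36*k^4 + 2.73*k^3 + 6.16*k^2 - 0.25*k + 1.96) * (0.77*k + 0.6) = -0.2772*k^5 + 1.8861*k^4 + 6.3812*k^3 + 3.5035*k^2 + 1.3592*k + 1.176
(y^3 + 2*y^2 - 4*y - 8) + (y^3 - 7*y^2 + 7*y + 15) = 2*y^3 - 5*y^2 + 3*y + 7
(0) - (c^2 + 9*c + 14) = -c^2 - 9*c - 14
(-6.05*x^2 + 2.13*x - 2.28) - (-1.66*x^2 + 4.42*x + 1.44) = -4.39*x^2 - 2.29*x - 3.72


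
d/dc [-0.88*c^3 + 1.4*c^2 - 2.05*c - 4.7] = -2.64*c^2 + 2.8*c - 2.05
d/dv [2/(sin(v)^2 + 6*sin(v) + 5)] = -4*(sin(v) + 3)*cos(v)/(sin(v)^2 + 6*sin(v) + 5)^2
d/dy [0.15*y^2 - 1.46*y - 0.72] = 0.3*y - 1.46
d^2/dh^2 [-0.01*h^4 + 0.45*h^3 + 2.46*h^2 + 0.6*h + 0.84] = -0.12*h^2 + 2.7*h + 4.92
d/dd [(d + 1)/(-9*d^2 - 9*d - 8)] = (9*d^2 + 18*d + 1)/(81*d^4 + 162*d^3 + 225*d^2 + 144*d + 64)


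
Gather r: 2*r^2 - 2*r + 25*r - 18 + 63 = 2*r^2 + 23*r + 45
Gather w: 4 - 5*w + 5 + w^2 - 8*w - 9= w^2 - 13*w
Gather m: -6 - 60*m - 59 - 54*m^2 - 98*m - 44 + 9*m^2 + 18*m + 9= -45*m^2 - 140*m - 100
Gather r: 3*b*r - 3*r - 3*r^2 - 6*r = -3*r^2 + r*(3*b - 9)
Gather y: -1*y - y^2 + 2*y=-y^2 + y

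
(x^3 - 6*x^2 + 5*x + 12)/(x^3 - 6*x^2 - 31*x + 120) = (x^2 - 3*x - 4)/(x^2 - 3*x - 40)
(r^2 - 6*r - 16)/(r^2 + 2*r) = (r - 8)/r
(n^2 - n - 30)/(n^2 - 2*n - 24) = (n + 5)/(n + 4)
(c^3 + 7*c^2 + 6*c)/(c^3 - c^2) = (c^2 + 7*c + 6)/(c*(c - 1))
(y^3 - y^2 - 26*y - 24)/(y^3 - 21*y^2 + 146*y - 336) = (y^2 + 5*y + 4)/(y^2 - 15*y + 56)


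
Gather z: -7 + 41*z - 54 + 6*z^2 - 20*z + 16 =6*z^2 + 21*z - 45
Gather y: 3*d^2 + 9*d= 3*d^2 + 9*d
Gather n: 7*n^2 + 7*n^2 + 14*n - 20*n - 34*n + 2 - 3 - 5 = 14*n^2 - 40*n - 6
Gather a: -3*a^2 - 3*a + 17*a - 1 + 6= -3*a^2 + 14*a + 5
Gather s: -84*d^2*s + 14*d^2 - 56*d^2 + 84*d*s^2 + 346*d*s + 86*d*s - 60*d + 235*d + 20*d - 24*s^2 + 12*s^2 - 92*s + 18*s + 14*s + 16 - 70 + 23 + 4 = -42*d^2 + 195*d + s^2*(84*d - 12) + s*(-84*d^2 + 432*d - 60) - 27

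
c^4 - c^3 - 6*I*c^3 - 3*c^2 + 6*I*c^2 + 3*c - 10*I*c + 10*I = (c - 1)*(c - 5*I)*(c - 2*I)*(c + I)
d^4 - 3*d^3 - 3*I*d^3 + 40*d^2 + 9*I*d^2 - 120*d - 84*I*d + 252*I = (d - 3)*(d - 7*I)*(d - 2*I)*(d + 6*I)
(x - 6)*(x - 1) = x^2 - 7*x + 6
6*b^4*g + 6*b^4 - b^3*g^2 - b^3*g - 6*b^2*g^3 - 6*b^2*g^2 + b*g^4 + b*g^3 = (-6*b + g)*(-b + g)*(b + g)*(b*g + b)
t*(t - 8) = t^2 - 8*t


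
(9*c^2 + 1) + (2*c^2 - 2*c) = 11*c^2 - 2*c + 1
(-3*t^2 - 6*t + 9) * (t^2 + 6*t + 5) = -3*t^4 - 24*t^3 - 42*t^2 + 24*t + 45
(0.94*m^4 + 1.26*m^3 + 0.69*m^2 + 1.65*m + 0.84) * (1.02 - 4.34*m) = -4.0796*m^5 - 4.5096*m^4 - 1.7094*m^3 - 6.4572*m^2 - 1.9626*m + 0.8568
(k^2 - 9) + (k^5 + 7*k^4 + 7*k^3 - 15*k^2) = k^5 + 7*k^4 + 7*k^3 - 14*k^2 - 9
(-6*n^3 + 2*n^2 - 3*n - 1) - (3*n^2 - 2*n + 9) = -6*n^3 - n^2 - n - 10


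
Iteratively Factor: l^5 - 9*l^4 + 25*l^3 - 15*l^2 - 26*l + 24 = (l - 1)*(l^4 - 8*l^3 + 17*l^2 + 2*l - 24) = (l - 3)*(l - 1)*(l^3 - 5*l^2 + 2*l + 8) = (l - 3)*(l - 1)*(l + 1)*(l^2 - 6*l + 8) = (l - 3)*(l - 2)*(l - 1)*(l + 1)*(l - 4)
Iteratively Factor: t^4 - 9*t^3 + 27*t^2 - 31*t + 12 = (t - 1)*(t^3 - 8*t^2 + 19*t - 12) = (t - 1)^2*(t^2 - 7*t + 12) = (t - 4)*(t - 1)^2*(t - 3)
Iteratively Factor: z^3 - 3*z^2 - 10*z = (z - 5)*(z^2 + 2*z) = z*(z - 5)*(z + 2)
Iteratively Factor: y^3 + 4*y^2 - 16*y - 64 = (y + 4)*(y^2 - 16) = (y + 4)^2*(y - 4)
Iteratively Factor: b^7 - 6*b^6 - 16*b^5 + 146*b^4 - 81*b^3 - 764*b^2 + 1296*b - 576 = (b - 1)*(b^6 - 5*b^5 - 21*b^4 + 125*b^3 + 44*b^2 - 720*b + 576) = (b - 4)*(b - 1)*(b^5 - b^4 - 25*b^3 + 25*b^2 + 144*b - 144) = (b - 4)*(b - 1)*(b + 4)*(b^4 - 5*b^3 - 5*b^2 + 45*b - 36) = (b - 4)*(b - 1)*(b + 3)*(b + 4)*(b^3 - 8*b^2 + 19*b - 12) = (b - 4)*(b - 1)^2*(b + 3)*(b + 4)*(b^2 - 7*b + 12) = (b - 4)^2*(b - 1)^2*(b + 3)*(b + 4)*(b - 3)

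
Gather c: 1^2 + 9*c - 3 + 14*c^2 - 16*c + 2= 14*c^2 - 7*c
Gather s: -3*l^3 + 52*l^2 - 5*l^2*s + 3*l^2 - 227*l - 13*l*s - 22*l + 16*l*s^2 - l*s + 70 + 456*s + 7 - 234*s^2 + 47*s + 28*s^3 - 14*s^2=-3*l^3 + 55*l^2 - 249*l + 28*s^3 + s^2*(16*l - 248) + s*(-5*l^2 - 14*l + 503) + 77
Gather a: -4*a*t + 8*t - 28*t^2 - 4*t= -4*a*t - 28*t^2 + 4*t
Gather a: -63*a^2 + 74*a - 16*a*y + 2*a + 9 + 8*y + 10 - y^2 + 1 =-63*a^2 + a*(76 - 16*y) - y^2 + 8*y + 20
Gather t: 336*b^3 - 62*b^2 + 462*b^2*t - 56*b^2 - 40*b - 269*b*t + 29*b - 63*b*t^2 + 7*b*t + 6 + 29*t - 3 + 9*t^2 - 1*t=336*b^3 - 118*b^2 - 11*b + t^2*(9 - 63*b) + t*(462*b^2 - 262*b + 28) + 3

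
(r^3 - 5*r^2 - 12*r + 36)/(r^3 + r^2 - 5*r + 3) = (r^2 - 8*r + 12)/(r^2 - 2*r + 1)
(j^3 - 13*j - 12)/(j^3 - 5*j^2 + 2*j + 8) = (j + 3)/(j - 2)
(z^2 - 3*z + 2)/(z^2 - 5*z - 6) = (-z^2 + 3*z - 2)/(-z^2 + 5*z + 6)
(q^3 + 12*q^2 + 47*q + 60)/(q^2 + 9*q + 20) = q + 3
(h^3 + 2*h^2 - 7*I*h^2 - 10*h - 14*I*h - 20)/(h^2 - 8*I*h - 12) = (h^2 + h*(2 - 5*I) - 10*I)/(h - 6*I)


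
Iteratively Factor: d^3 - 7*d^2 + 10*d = (d)*(d^2 - 7*d + 10) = d*(d - 5)*(d - 2)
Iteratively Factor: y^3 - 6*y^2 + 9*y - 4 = (y - 1)*(y^2 - 5*y + 4) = (y - 1)^2*(y - 4)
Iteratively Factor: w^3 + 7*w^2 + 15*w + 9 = (w + 3)*(w^2 + 4*w + 3) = (w + 3)^2*(w + 1)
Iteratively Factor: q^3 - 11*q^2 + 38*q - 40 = (q - 2)*(q^2 - 9*q + 20) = (q - 5)*(q - 2)*(q - 4)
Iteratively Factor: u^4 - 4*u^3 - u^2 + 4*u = (u)*(u^3 - 4*u^2 - u + 4) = u*(u - 1)*(u^2 - 3*u - 4) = u*(u - 1)*(u + 1)*(u - 4)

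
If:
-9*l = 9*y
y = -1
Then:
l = 1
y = -1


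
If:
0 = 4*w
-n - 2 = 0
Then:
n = -2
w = 0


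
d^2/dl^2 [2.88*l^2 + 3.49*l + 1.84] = 5.76000000000000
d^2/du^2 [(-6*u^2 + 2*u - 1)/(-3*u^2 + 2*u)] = 2*(18*u^3 + 27*u^2 - 18*u + 4)/(u^3*(27*u^3 - 54*u^2 + 36*u - 8))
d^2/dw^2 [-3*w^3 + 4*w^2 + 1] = 8 - 18*w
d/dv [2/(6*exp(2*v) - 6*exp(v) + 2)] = (3 - 6*exp(v))*exp(v)/(3*exp(2*v) - 3*exp(v) + 1)^2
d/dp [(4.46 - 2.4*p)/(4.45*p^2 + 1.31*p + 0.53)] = (10.68*p^2 - 39.694*p - 7.1146)/(19.8025*p^4 + 11.659*p^3 + 6.4331*p^2 + 1.3886*p + 0.2809)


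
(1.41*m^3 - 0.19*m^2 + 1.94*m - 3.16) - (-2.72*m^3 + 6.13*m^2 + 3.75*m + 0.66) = 4.13*m^3 - 6.32*m^2 - 1.81*m - 3.82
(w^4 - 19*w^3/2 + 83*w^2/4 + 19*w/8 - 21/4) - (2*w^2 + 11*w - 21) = w^4 - 19*w^3/2 + 75*w^2/4 - 69*w/8 + 63/4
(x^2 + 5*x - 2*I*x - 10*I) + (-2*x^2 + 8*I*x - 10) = -x^2 + 5*x + 6*I*x - 10 - 10*I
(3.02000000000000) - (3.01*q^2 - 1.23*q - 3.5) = -3.01*q^2 + 1.23*q + 6.52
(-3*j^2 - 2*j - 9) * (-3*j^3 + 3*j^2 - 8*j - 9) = 9*j^5 - 3*j^4 + 45*j^3 + 16*j^2 + 90*j + 81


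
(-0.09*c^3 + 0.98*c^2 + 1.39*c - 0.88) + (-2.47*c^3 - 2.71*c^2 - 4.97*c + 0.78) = -2.56*c^3 - 1.73*c^2 - 3.58*c - 0.1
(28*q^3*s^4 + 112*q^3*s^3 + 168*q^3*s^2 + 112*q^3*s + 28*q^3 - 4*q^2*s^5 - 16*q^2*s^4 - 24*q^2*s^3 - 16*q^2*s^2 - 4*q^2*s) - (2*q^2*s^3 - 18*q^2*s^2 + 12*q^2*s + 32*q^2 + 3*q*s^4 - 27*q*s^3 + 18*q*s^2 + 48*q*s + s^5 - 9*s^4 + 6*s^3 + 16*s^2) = 28*q^3*s^4 + 112*q^3*s^3 + 168*q^3*s^2 + 112*q^3*s + 28*q^3 - 4*q^2*s^5 - 16*q^2*s^4 - 26*q^2*s^3 + 2*q^2*s^2 - 16*q^2*s - 32*q^2 - 3*q*s^4 + 27*q*s^3 - 18*q*s^2 - 48*q*s - s^5 + 9*s^4 - 6*s^3 - 16*s^2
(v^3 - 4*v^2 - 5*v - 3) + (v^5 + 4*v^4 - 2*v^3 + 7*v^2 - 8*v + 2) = v^5 + 4*v^4 - v^3 + 3*v^2 - 13*v - 1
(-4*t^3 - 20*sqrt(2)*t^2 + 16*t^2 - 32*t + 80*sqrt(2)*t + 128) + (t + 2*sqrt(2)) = -4*t^3 - 20*sqrt(2)*t^2 + 16*t^2 - 31*t + 80*sqrt(2)*t + 2*sqrt(2) + 128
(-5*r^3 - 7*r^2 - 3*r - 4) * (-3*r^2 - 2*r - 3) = 15*r^5 + 31*r^4 + 38*r^3 + 39*r^2 + 17*r + 12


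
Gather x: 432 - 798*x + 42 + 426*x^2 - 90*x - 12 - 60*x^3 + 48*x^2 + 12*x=-60*x^3 + 474*x^2 - 876*x + 462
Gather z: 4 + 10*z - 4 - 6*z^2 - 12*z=-6*z^2 - 2*z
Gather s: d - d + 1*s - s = 0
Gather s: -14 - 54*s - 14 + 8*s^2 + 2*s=8*s^2 - 52*s - 28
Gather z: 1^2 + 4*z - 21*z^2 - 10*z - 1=-21*z^2 - 6*z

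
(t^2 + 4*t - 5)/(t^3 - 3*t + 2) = (t + 5)/(t^2 + t - 2)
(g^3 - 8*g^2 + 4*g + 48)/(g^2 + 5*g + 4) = (g^3 - 8*g^2 + 4*g + 48)/(g^2 + 5*g + 4)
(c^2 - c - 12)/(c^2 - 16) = (c + 3)/(c + 4)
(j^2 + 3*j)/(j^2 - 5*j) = (j + 3)/(j - 5)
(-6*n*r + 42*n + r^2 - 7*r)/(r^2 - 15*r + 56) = (-6*n + r)/(r - 8)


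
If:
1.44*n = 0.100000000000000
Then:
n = 0.07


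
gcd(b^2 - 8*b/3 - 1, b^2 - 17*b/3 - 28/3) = 1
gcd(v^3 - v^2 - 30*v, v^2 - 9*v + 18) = v - 6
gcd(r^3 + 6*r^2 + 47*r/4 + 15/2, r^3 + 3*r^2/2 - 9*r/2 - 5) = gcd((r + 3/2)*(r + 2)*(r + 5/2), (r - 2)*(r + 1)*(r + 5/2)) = r + 5/2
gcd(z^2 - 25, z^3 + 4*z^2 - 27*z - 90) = z - 5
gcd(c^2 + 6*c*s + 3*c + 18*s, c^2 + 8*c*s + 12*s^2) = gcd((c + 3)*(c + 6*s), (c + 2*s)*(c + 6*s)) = c + 6*s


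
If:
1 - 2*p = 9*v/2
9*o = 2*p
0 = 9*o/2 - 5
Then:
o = 10/9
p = 5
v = -2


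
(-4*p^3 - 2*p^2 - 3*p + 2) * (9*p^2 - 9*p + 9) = -36*p^5 + 18*p^4 - 45*p^3 + 27*p^2 - 45*p + 18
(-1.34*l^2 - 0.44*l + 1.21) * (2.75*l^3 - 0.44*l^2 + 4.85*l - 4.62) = -3.685*l^5 - 0.6204*l^4 - 2.9779*l^3 + 3.5244*l^2 + 7.9013*l - 5.5902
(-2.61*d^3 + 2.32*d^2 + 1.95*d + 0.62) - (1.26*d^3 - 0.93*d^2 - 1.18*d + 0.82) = -3.87*d^3 + 3.25*d^2 + 3.13*d - 0.2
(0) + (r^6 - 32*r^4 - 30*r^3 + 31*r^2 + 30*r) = r^6 - 32*r^4 - 30*r^3 + 31*r^2 + 30*r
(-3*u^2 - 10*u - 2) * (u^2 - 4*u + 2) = -3*u^4 + 2*u^3 + 32*u^2 - 12*u - 4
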